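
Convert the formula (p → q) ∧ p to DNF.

q ∧ p

(p → q) ∧ p
≡ (¬p ∨ q) ∧ p   [eliminate →]
≡ (¬p ∧ p) ∨ (q ∧ p)   [distribute ∧ over ∨]
≡ q ∧ p   [simplify]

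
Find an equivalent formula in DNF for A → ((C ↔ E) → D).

¬A ∨ (C ∧ ¬E) ∨ (E ∧ ¬C) ∨ D

A → ((C ↔ E) → D)
⇔ ¬A ∨ ((C ↔ E) → D)   — eliminate →
⇔ ¬A ∨ ¬(C ↔ E) ∨ D   — eliminate →
⇔ ¬A ∨ ¬((C → E) ∧ (E → C)) ∨ D   — eliminate ↔
⇔ ¬A ∨ ¬((¬C ∨ E) ∧ (E → C)) ∨ D   — eliminate →
⇔ ¬A ∨ ¬((¬C ∨ E) ∧ (¬E ∨ C)) ∨ D   — eliminate →
⇔ ¬A ∨ ¬(¬C ∨ E) ∨ ¬(¬E ∨ C) ∨ D   — De Morgan
⇔ ¬A ∨ (¬¬C ∧ ¬E) ∨ ¬(¬E ∨ C) ∨ D   — De Morgan
⇔ ¬A ∨ (C ∧ ¬E) ∨ ¬(¬E ∨ C) ∨ D   — double negation
⇔ ¬A ∨ (C ∧ ¬E) ∨ (¬¬E ∧ ¬C) ∨ D   — De Morgan
⇔ ¬A ∨ (C ∧ ¬E) ∨ (E ∧ ¬C) ∨ D   — double negation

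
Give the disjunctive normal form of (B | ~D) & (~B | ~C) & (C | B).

(B | ~D) & (~B | ~C) & (C | B)
= (B & ~B & C) | (B & ~B & B) | (B & ~C & C) | (B & ~C & B) | (~D & ~B & C) | (~D & ~B & B) | (~D & ~C & C) | (~D & ~C & B)   [distribute & over |]
= (B & ~C) | (~D & ~B & C)   [simplify]

(B & ~C) | (~D & ~B & C)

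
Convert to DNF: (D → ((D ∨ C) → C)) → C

(D ∧ ¬C) ∨ C

(D → ((D ∨ C) → C)) → C
⇔ ¬(D → ((D ∨ C) → C)) ∨ C   — eliminate →
⇔ ¬(¬D ∨ ((D ∨ C) → C)) ∨ C   — eliminate →
⇔ ¬(¬D ∨ ¬(D ∨ C) ∨ C) ∨ C   — eliminate →
⇔ (¬¬D ∧ ¬¬(D ∨ C) ∧ ¬C) ∨ C   — De Morgan
⇔ (D ∧ ¬¬(D ∨ C) ∧ ¬C) ∨ C   — double negation
⇔ (D ∧ (D ∨ C) ∧ ¬C) ∨ C   — double negation
⇔ (D ∧ D ∧ ¬C) ∨ (D ∧ C ∧ ¬C) ∨ C   — distribute ∧ over ∨
⇔ (D ∧ ¬C) ∨ C   — simplify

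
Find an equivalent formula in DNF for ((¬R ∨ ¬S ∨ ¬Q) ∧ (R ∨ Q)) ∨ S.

((¬R ∨ ¬S ∨ ¬Q) ∧ (R ∨ Q)) ∨ S
⇔ (¬R ∧ R) ∨ (¬R ∧ Q) ∨ (¬S ∧ R) ∨ (¬S ∧ Q) ∨ (¬Q ∧ R) ∨ (¬Q ∧ Q) ∨ S   (distribute ∧ over ∨)
⇔ (¬R ∧ Q) ∨ (¬S ∧ R) ∨ (¬S ∧ Q) ∨ (¬Q ∧ R) ∨ S   (simplify)

(¬R ∧ Q) ∨ (¬S ∧ R) ∨ (¬S ∧ Q) ∨ (¬Q ∧ R) ∨ S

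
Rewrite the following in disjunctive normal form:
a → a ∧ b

¬a ∨ a ∧ b

a → a ∧ b
≡ ¬a ∨ a ∧ b   (eliminate →)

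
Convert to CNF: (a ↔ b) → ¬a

(a ↔ b) → ¬a
≡ ¬(a ↔ b) ∨ ¬a   [eliminate →]
≡ ¬((a → b) ∧ (b → a)) ∨ ¬a   [eliminate ↔]
≡ ¬((¬a ∨ b) ∧ (b → a)) ∨ ¬a   [eliminate →]
≡ ¬((¬a ∨ b) ∧ (¬b ∨ a)) ∨ ¬a   [eliminate →]
≡ ¬(¬a ∨ b) ∨ ¬(¬b ∨ a) ∨ ¬a   [De Morgan]
≡ (¬¬a ∧ ¬b) ∨ ¬(¬b ∨ a) ∨ ¬a   [De Morgan]
≡ (a ∧ ¬b) ∨ ¬(¬b ∨ a) ∨ ¬a   [double negation]
≡ (a ∧ ¬b) ∨ (¬¬b ∧ ¬a) ∨ ¬a   [De Morgan]
≡ (a ∧ ¬b) ∨ (b ∧ ¬a) ∨ ¬a   [double negation]
≡ (a ∨ b ∨ ¬a) ∧ (a ∨ ¬a ∨ ¬a) ∧ (¬b ∨ b ∨ ¬a) ∧ (¬b ∨ ¬a ∨ ¬a)   [distribute ∨ over ∧]
≡ ¬b ∨ ¬a   [simplify]

¬b ∨ ¬a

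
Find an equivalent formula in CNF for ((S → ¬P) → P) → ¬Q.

¬P ∨ ¬Q

((S → ¬P) → P) → ¬Q
⇔ ¬((S → ¬P) → P) ∨ ¬Q   [eliminate →]
⇔ ¬(¬(S → ¬P) ∨ P) ∨ ¬Q   [eliminate →]
⇔ ¬(¬(¬S ∨ ¬P) ∨ P) ∨ ¬Q   [eliminate →]
⇔ ¬¬(¬S ∨ ¬P) ∧ ¬P ∨ ¬Q   [De Morgan]
⇔ (¬S ∨ ¬P) ∧ ¬P ∨ ¬Q   [double negation]
⇔ (¬S ∨ ¬P ∨ ¬Q) ∧ (¬P ∨ ¬Q)   [distribute ∨ over ∧]
⇔ ¬P ∨ ¬Q   [simplify]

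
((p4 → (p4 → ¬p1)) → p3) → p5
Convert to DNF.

(¬p4 ∧ ¬p3) ∨ (¬p1 ∧ ¬p3) ∨ p5

((p4 → (p4 → ¬p1)) → p3) → p5
= ¬((p4 → (p4 → ¬p1)) → p3) ∨ p5   [eliminate →]
= ¬(¬(p4 → (p4 → ¬p1)) ∨ p3) ∨ p5   [eliminate →]
= ¬(¬(¬p4 ∨ (p4 → ¬p1)) ∨ p3) ∨ p5   [eliminate →]
= ¬(¬(¬p4 ∨ ¬p4 ∨ ¬p1) ∨ p3) ∨ p5   [eliminate →]
= (¬¬(¬p4 ∨ ¬p4 ∨ ¬p1) ∧ ¬p3) ∨ p5   [De Morgan]
= ((¬p4 ∨ ¬p4 ∨ ¬p1) ∧ ¬p3) ∨ p5   [double negation]
= (¬p4 ∧ ¬p3) ∨ (¬p4 ∧ ¬p3) ∨ (¬p1 ∧ ¬p3) ∨ p5   [distribute ∧ over ∨]
= (¬p4 ∧ ¬p3) ∨ (¬p1 ∧ ¬p3) ∨ p5   [simplify]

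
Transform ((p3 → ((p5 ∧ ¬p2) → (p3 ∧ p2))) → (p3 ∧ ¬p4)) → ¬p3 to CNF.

(¬p3 ∨ ¬p5 ∨ p2) ∧ (¬p3 ∨ p4)

((p3 → ((p5 ∧ ¬p2) → (p3 ∧ p2))) → (p3 ∧ ¬p4)) → ¬p3
= ¬((p3 → ((p5 ∧ ¬p2) → (p3 ∧ p2))) → (p3 ∧ ¬p4)) ∨ ¬p3   [eliminate →]
= ¬(¬(p3 → ((p5 ∧ ¬p2) → (p3 ∧ p2))) ∨ (p3 ∧ ¬p4)) ∨ ¬p3   [eliminate →]
= ¬(¬(¬p3 ∨ ((p5 ∧ ¬p2) → (p3 ∧ p2))) ∨ (p3 ∧ ¬p4)) ∨ ¬p3   [eliminate →]
= ¬(¬(¬p3 ∨ ¬(p5 ∧ ¬p2) ∨ (p3 ∧ p2)) ∨ (p3 ∧ ¬p4)) ∨ ¬p3   [eliminate →]
= (¬¬(¬p3 ∨ ¬(p5 ∧ ¬p2) ∨ (p3 ∧ p2)) ∧ ¬(p3 ∧ ¬p4)) ∨ ¬p3   [De Morgan]
= ((¬p3 ∨ ¬(p5 ∧ ¬p2) ∨ (p3 ∧ p2)) ∧ ¬(p3 ∧ ¬p4)) ∨ ¬p3   [double negation]
= ((¬p3 ∨ ¬p5 ∨ ¬¬p2 ∨ (p3 ∧ p2)) ∧ ¬(p3 ∧ ¬p4)) ∨ ¬p3   [De Morgan]
= ((¬p3 ∨ ¬p5 ∨ p2 ∨ (p3 ∧ p2)) ∧ ¬(p3 ∧ ¬p4)) ∨ ¬p3   [double negation]
= ((¬p3 ∨ ¬p5 ∨ p2 ∨ (p3 ∧ p2)) ∧ (¬p3 ∨ ¬¬p4)) ∨ ¬p3   [De Morgan]
= ((¬p3 ∨ ¬p5 ∨ p2 ∨ (p3 ∧ p2)) ∧ (¬p3 ∨ p4)) ∨ ¬p3   [double negation]
= (¬p3 ∨ ¬p5 ∨ p2 ∨ p3 ∨ ¬p3) ∧ (¬p3 ∨ ¬p5 ∨ p2 ∨ p2 ∨ ¬p3) ∧ (¬p3 ∨ p4 ∨ ¬p3)   [distribute ∨ over ∧]
= (¬p3 ∨ ¬p5 ∨ p2) ∧ (¬p3 ∨ p4)   [simplify]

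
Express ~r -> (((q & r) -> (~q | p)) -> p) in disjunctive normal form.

~r -> (((q & r) -> (~q | p)) -> p)
⇔ ~~r | (((q & r) -> (~q | p)) -> p)
⇔ ~~r | ~((q & r) -> (~q | p)) | p
⇔ ~~r | ~(~(q & r) | ~q | p) | p
⇔ r | ~(~(q & r) | ~q | p) | p
⇔ r | (~~(q & r) & ~~q & ~p) | p
⇔ r | (q & r & ~~q & ~p) | p
⇔ r | (q & r & q & ~p) | p
⇔ r | p

r | p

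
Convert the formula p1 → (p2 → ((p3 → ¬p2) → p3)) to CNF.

¬p1 ∨ ¬p2 ∨ p3

p1 → (p2 → ((p3 → ¬p2) → p3))
≡ ¬p1 ∨ (p2 → ((p3 → ¬p2) → p3))   (eliminate →)
≡ ¬p1 ∨ ¬p2 ∨ ((p3 → ¬p2) → p3)   (eliminate →)
≡ ¬p1 ∨ ¬p2 ∨ ¬(p3 → ¬p2) ∨ p3   (eliminate →)
≡ ¬p1 ∨ ¬p2 ∨ ¬(¬p3 ∨ ¬p2) ∨ p3   (eliminate →)
≡ ¬p1 ∨ ¬p2 ∨ (¬¬p3 ∧ ¬¬p2) ∨ p3   (De Morgan)
≡ ¬p1 ∨ ¬p2 ∨ (p3 ∧ ¬¬p2) ∨ p3   (double negation)
≡ ¬p1 ∨ ¬p2 ∨ (p3 ∧ p2) ∨ p3   (double negation)
≡ (¬p1 ∨ ¬p2 ∨ p3 ∨ p3) ∧ (¬p1 ∨ ¬p2 ∨ p2 ∨ p3)   (distribute ∨ over ∧)
≡ ¬p1 ∨ ¬p2 ∨ p3   (simplify)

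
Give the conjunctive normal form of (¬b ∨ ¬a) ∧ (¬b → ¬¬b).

(¬b ∨ ¬a) ∧ (¬b → ¬¬b)
≡ (¬b ∨ ¬a) ∧ (¬¬b ∨ ¬¬b)   [eliminate →]
≡ (¬b ∨ ¬a) ∧ (b ∨ ¬¬b)   [double negation]
≡ (¬b ∨ ¬a) ∧ (b ∨ b)   [double negation]
≡ (¬b ∨ ¬a) ∧ b   [simplify]

(¬b ∨ ¬a) ∧ b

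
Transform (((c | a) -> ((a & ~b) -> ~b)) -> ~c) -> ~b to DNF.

(~a & c) | (b & c) | ~b

(((c | a) -> ((a & ~b) -> ~b)) -> ~c) -> ~b
≡ ~(((c | a) -> ((a & ~b) -> ~b)) -> ~c) | ~b   (eliminate ->)
≡ ~(~((c | a) -> ((a & ~b) -> ~b)) | ~c) | ~b   (eliminate ->)
≡ ~(~(~(c | a) | ((a & ~b) -> ~b)) | ~c) | ~b   (eliminate ->)
≡ ~(~(~(c | a) | ~(a & ~b) | ~b) | ~c) | ~b   (eliminate ->)
≡ (~~(~(c | a) | ~(a & ~b) | ~b) & ~~c) | ~b   (De Morgan)
≡ ((~(c | a) | ~(a & ~b) | ~b) & ~~c) | ~b   (double negation)
≡ (((~c & ~a) | ~(a & ~b) | ~b) & ~~c) | ~b   (De Morgan)
≡ (((~c & ~a) | ~a | ~~b | ~b) & ~~c) | ~b   (De Morgan)
≡ (((~c & ~a) | ~a | b | ~b) & ~~c) | ~b   (double negation)
≡ (((~c & ~a) | ~a | b | ~b) & c) | ~b   (double negation)
≡ (~c & ~a & c) | (~a & c) | (b & c) | (~b & c) | ~b   (distribute & over |)
≡ (~a & c) | (b & c) | ~b   (simplify)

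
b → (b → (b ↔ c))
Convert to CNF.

¬b ∨ c

b → (b → (b ↔ c))
≡ ¬b ∨ (b → (b ↔ c))   [eliminate →]
≡ ¬b ∨ ¬b ∨ (b ↔ c)   [eliminate →]
≡ ¬b ∨ ¬b ∨ ((b → c) ∧ (c → b))   [eliminate ↔]
≡ ¬b ∨ ¬b ∨ ((¬b ∨ c) ∧ (c → b))   [eliminate →]
≡ ¬b ∨ ¬b ∨ ((¬b ∨ c) ∧ (¬c ∨ b))   [eliminate →]
≡ (¬b ∨ ¬b ∨ ¬b ∨ c) ∧ (¬b ∨ ¬b ∨ ¬c ∨ b)   [distribute ∨ over ∧]
≡ ¬b ∨ c   [simplify]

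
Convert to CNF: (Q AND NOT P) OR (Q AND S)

(Q AND NOT P) OR (Q AND S)
≡ (Q OR Q) AND (Q OR S) AND (NOT P OR Q) AND (NOT P OR S)
≡ Q AND (NOT P OR S)

Q AND (NOT P OR S)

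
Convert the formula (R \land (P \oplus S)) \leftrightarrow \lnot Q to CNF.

(R \land (P \oplus S)) \leftrightarrow \lnot Q
⇔ ((R \land (P \oplus S)) \to \lnot Q) \land (\lnot Q \to (R \land (P \oplus S)))   [eliminate \leftrightarrow]
⇔ (\lnot (R \land (P \oplus S)) \lor \lnot Q) \land (\lnot Q \to (R \land (P \oplus S)))   [eliminate \to]
⇔ (\lnot (R \land (P \lor S) \land \lnot (P \land S)) \lor \lnot Q) \land (\lnot Q \to (R \land (P \oplus S)))   [expand \oplus]
⇔ (\lnot (R \land (P \lor S) \land \lnot (P \land S)) \lor \lnot Q) \land (\lnot \lnot Q \lor (R \land (P \oplus S)))   [eliminate \to]
⇔ (\lnot (R \land (P \lor S) \land \lnot (P \land S)) \lor \lnot Q) \land (\lnot \lnot Q \lor (R \land (P \lor S) \land \lnot (P \land S)))   [expand \oplus]
⇔ (\lnot R \lor \lnot (P \lor S) \lor \lnot \lnot (P \land S) \lor \lnot Q) \land (\lnot \lnot Q \lor (R \land (P \lor S) \land \lnot (P \land S)))   [De Morgan]
⇔ (\lnot R \lor (\lnot P \land \lnot S) \lor \lnot \lnot (P \land S) \lor \lnot Q) \land (\lnot \lnot Q \lor (R \land (P \lor S) \land \lnot (P \land S)))   [De Morgan]
⇔ (\lnot R \lor (\lnot P \land \lnot S) \lor (P \land S) \lor \lnot Q) \land (\lnot \lnot Q \lor (R \land (P \lor S) \land \lnot (P \land S)))   [double negation]
⇔ (\lnot R \lor (\lnot P \land \lnot S) \lor (P \land S) \lor \lnot Q) \land (Q \lor (R \land (P \lor S) \land \lnot (P \land S)))   [double negation]
⇔ (\lnot R \lor (\lnot P \land \lnot S) \lor (P \land S) \lor \lnot Q) \land (Q \lor (R \land (P \lor S) \land (\lnot P \lor \lnot S)))   [De Morgan]
⇔ (\lnot R \lor \lnot P \lor P \lor \lnot Q) \land (\lnot R \lor \lnot P \lor S \lor \lnot Q) \land (\lnot R \lor \lnot S \lor P \lor \lnot Q) \land (\lnot R \lor \lnot S \lor S \lor \lnot Q) \land (Q \lor R) \land (Q \lor P \lor S) \land (Q \lor \lnot P \lor \lnot S)   [distribute \lor over \land]
⇔ (\lnot R \lor \lnot P \lor S \lor \lnot Q) \land (\lnot R \lor \lnot S \lor P \lor \lnot Q) \land (Q \lor R) \land (Q \lor P \lor S) \land (Q \lor \lnot P \lor \lnot S)   [simplify]

(\lnot R \lor \lnot P \lor S \lor \lnot Q) \land (\lnot R \lor \lnot S \lor P \lor \lnot Q) \land (Q \lor R) \land (Q \lor P \lor S) \land (Q \lor \lnot P \lor \lnot S)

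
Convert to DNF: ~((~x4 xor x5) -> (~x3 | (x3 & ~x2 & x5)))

~((~x4 xor x5) -> (~x3 | (x3 & ~x2 & x5)))
⇔ ~(~(~x4 xor x5) | ~x3 | (x3 & ~x2 & x5))   [eliminate ->]
⇔ ~(~((~x4 & ~x5) | (~~x4 & x5)) | ~x3 | (x3 & ~x2 & x5))   [expand xor]
⇔ ~~((~x4 & ~x5) | (~~x4 & x5)) & ~~x3 & ~(x3 & ~x2 & x5)   [De Morgan]
⇔ ((~x4 & ~x5) | (~~x4 & x5)) & ~~x3 & ~(x3 & ~x2 & x5)   [double negation]
⇔ ((~x4 & ~x5) | (x4 & x5)) & ~~x3 & ~(x3 & ~x2 & x5)   [double negation]
⇔ ((~x4 & ~x5) | (x4 & x5)) & x3 & ~(x3 & ~x2 & x5)   [double negation]
⇔ ((~x4 & ~x5) | (x4 & x5)) & x3 & (~x3 | ~~x2 | ~x5)   [De Morgan]
⇔ ((~x4 & ~x5) | (x4 & x5)) & x3 & (~x3 | x2 | ~x5)   [double negation]
⇔ (~x4 & ~x5 & x3 & ~x3) | (~x4 & ~x5 & x3 & x2) | (~x4 & ~x5 & x3 & ~x5) | (x4 & x5 & x3 & ~x3) | (x4 & x5 & x3 & x2) | (x4 & x5 & x3 & ~x5)   [distribute & over |]
⇔ (~x4 & ~x5 & x3) | (x4 & x5 & x3 & x2)   [simplify]

(~x4 & ~x5 & x3) | (x4 & x5 & x3 & x2)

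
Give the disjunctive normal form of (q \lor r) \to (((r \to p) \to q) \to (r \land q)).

(\lnot q \land \lnot r) \lor (p \land \lnot q) \lor (r \land q)

(q \lor r) \to (((r \to p) \to q) \to (r \land q))
≡ \lnot (q \lor r) \lor (((r \to p) \to q) \to (r \land q))   [eliminate \to]
≡ \lnot (q \lor r) \lor \lnot ((r \to p) \to q) \lor (r \land q)   [eliminate \to]
≡ \lnot (q \lor r) \lor \lnot (\lnot (r \to p) \lor q) \lor (r \land q)   [eliminate \to]
≡ \lnot (q \lor r) \lor \lnot (\lnot (\lnot r \lor p) \lor q) \lor (r \land q)   [eliminate \to]
≡ (\lnot q \land \lnot r) \lor \lnot (\lnot (\lnot r \lor p) \lor q) \lor (r \land q)   [De Morgan]
≡ (\lnot q \land \lnot r) \lor (\lnot \lnot (\lnot r \lor p) \land \lnot q) \lor (r \land q)   [De Morgan]
≡ (\lnot q \land \lnot r) \lor ((\lnot r \lor p) \land \lnot q) \lor (r \land q)   [double negation]
≡ (\lnot q \land \lnot r) \lor (\lnot r \land \lnot q) \lor (p \land \lnot q) \lor (r \land q)   [distribute \land over \lor]
≡ (\lnot q \land \lnot r) \lor (p \land \lnot q) \lor (r \land q)   [simplify]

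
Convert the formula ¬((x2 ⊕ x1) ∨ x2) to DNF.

¬x2 ∧ ¬x1

¬((x2 ⊕ x1) ∨ x2)
⇔ ¬((x2 ∧ ¬x1) ∨ (¬x2 ∧ x1) ∨ x2)   (expand ⊕)
⇔ ¬(x2 ∧ ¬x1) ∧ ¬(¬x2 ∧ x1) ∧ ¬x2   (De Morgan)
⇔ (¬x2 ∨ ¬¬x1) ∧ ¬(¬x2 ∧ x1) ∧ ¬x2   (De Morgan)
⇔ (¬x2 ∨ x1) ∧ ¬(¬x2 ∧ x1) ∧ ¬x2   (double negation)
⇔ (¬x2 ∨ x1) ∧ (¬¬x2 ∨ ¬x1) ∧ ¬x2   (De Morgan)
⇔ (¬x2 ∨ x1) ∧ (x2 ∨ ¬x1) ∧ ¬x2   (double negation)
⇔ (¬x2 ∧ x2 ∧ ¬x2) ∨ (¬x2 ∧ ¬x1 ∧ ¬x2) ∨ (x1 ∧ x2 ∧ ¬x2) ∨ (x1 ∧ ¬x1 ∧ ¬x2)   (distribute ∧ over ∨)
⇔ ¬x2 ∧ ¬x1   (simplify)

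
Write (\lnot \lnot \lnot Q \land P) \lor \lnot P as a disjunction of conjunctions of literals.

(\lnot \lnot \lnot Q \land P) \lor \lnot P
= (\lnot Q \land P) \lor \lnot P   (double negation)

(\lnot Q \land P) \lor \lnot P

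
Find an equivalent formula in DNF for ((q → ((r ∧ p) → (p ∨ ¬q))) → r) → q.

((q → ((r ∧ p) → (p ∨ ¬q))) → r) → q
= ¬((q → ((r ∧ p) → (p ∨ ¬q))) → r) ∨ q   — eliminate →
= ¬(¬(q → ((r ∧ p) → (p ∨ ¬q))) ∨ r) ∨ q   — eliminate →
= ¬(¬(¬q ∨ ((r ∧ p) → (p ∨ ¬q))) ∨ r) ∨ q   — eliminate →
= ¬(¬(¬q ∨ ¬(r ∧ p) ∨ p ∨ ¬q) ∨ r) ∨ q   — eliminate →
= (¬¬(¬q ∨ ¬(r ∧ p) ∨ p ∨ ¬q) ∧ ¬r) ∨ q   — De Morgan
= ((¬q ∨ ¬(r ∧ p) ∨ p ∨ ¬q) ∧ ¬r) ∨ q   — double negation
= ((¬q ∨ ¬r ∨ ¬p ∨ p ∨ ¬q) ∧ ¬r) ∨ q   — De Morgan
= (¬q ∧ ¬r) ∨ (¬r ∧ ¬r) ∨ (¬p ∧ ¬r) ∨ (p ∧ ¬r) ∨ (¬q ∧ ¬r) ∨ q   — distribute ∧ over ∨
= ¬r ∨ q   — simplify

¬r ∨ q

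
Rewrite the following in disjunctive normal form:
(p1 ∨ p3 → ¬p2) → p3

p1 ∧ p2 ∨ p3

(p1 ∨ p3 → ¬p2) → p3
⇔ ¬(p1 ∨ p3 → ¬p2) ∨ p3   [eliminate →]
⇔ ¬(¬(p1 ∨ p3) ∨ ¬p2) ∨ p3   [eliminate →]
⇔ ¬¬(p1 ∨ p3) ∧ ¬¬p2 ∨ p3   [De Morgan]
⇔ (p1 ∨ p3) ∧ ¬¬p2 ∨ p3   [double negation]
⇔ (p1 ∨ p3) ∧ p2 ∨ p3   [double negation]
⇔ p1 ∧ p2 ∨ p3 ∧ p2 ∨ p3   [distribute ∧ over ∨]
⇔ p1 ∧ p2 ∨ p3   [simplify]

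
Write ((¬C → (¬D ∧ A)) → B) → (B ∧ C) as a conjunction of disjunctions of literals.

(C ∨ ¬D) ∧ (C ∨ A) ∧ (¬B ∨ C)

((¬C → (¬D ∧ A)) → B) → (B ∧ C)
≡ ¬((¬C → (¬D ∧ A)) → B) ∨ (B ∧ C)   [eliminate →]
≡ ¬(¬(¬C → (¬D ∧ A)) ∨ B) ∨ (B ∧ C)   [eliminate →]
≡ ¬(¬(¬¬C ∨ (¬D ∧ A)) ∨ B) ∨ (B ∧ C)   [eliminate →]
≡ (¬¬(¬¬C ∨ (¬D ∧ A)) ∧ ¬B) ∨ (B ∧ C)   [De Morgan]
≡ ((¬¬C ∨ (¬D ∧ A)) ∧ ¬B) ∨ (B ∧ C)   [double negation]
≡ ((C ∨ (¬D ∧ A)) ∧ ¬B) ∨ (B ∧ C)   [double negation]
≡ (C ∨ ¬D ∨ B) ∧ (C ∨ ¬D ∨ C) ∧ (C ∨ A ∨ B) ∧ (C ∨ A ∨ C) ∧ (¬B ∨ B) ∧ (¬B ∨ C)   [distribute ∨ over ∧]
≡ (C ∨ ¬D) ∧ (C ∨ A) ∧ (¬B ∨ C)   [simplify]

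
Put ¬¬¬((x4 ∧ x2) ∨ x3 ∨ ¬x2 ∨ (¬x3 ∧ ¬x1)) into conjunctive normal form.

(¬x4 ∨ ¬x2) ∧ ¬x3 ∧ x2 ∧ (x3 ∨ x1)

¬¬¬((x4 ∧ x2) ∨ x3 ∨ ¬x2 ∨ (¬x3 ∧ ¬x1))
≡ ¬((x4 ∧ x2) ∨ x3 ∨ ¬x2 ∨ (¬x3 ∧ ¬x1))   [double negation]
≡ ¬(x4 ∧ x2) ∧ ¬x3 ∧ ¬¬x2 ∧ ¬(¬x3 ∧ ¬x1)   [De Morgan]
≡ (¬x4 ∨ ¬x2) ∧ ¬x3 ∧ ¬¬x2 ∧ ¬(¬x3 ∧ ¬x1)   [De Morgan]
≡ (¬x4 ∨ ¬x2) ∧ ¬x3 ∧ x2 ∧ ¬(¬x3 ∧ ¬x1)   [double negation]
≡ (¬x4 ∨ ¬x2) ∧ ¬x3 ∧ x2 ∧ (¬¬x3 ∨ ¬¬x1)   [De Morgan]
≡ (¬x4 ∨ ¬x2) ∧ ¬x3 ∧ x2 ∧ (x3 ∨ ¬¬x1)   [double negation]
≡ (¬x4 ∨ ¬x2) ∧ ¬x3 ∧ x2 ∧ (x3 ∨ x1)   [double negation]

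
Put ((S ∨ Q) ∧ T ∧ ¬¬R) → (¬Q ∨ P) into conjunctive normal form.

¬Q ∨ ¬T ∨ ¬R ∨ P

((S ∨ Q) ∧ T ∧ ¬¬R) → (¬Q ∨ P)
≡ ¬((S ∨ Q) ∧ T ∧ ¬¬R) ∨ ¬Q ∨ P
≡ ¬(S ∨ Q) ∨ ¬T ∨ ¬¬¬R ∨ ¬Q ∨ P
≡ (¬S ∧ ¬Q) ∨ ¬T ∨ ¬¬¬R ∨ ¬Q ∨ P
≡ (¬S ∧ ¬Q) ∨ ¬T ∨ ¬R ∨ ¬Q ∨ P
≡ (¬S ∨ ¬T ∨ ¬R ∨ ¬Q ∨ P) ∧ (¬Q ∨ ¬T ∨ ¬R ∨ ¬Q ∨ P)
≡ ¬Q ∨ ¬T ∨ ¬R ∨ P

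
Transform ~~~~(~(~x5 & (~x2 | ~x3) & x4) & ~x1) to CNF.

~~~~(~(~x5 & (~x2 | ~x3) & x4) & ~x1)
≡ ~~(~(~x5 & (~x2 | ~x3) & x4) & ~x1)   (double negation)
≡ ~(~x5 & (~x2 | ~x3) & x4) & ~x1   (double negation)
≡ (~~x5 | ~(~x2 | ~x3) | ~x4) & ~x1   (De Morgan)
≡ (x5 | ~(~x2 | ~x3) | ~x4) & ~x1   (double negation)
≡ (x5 | (~~x2 & ~~x3) | ~x4) & ~x1   (De Morgan)
≡ (x5 | (x2 & ~~x3) | ~x4) & ~x1   (double negation)
≡ (x5 | (x2 & x3) | ~x4) & ~x1   (double negation)
≡ (x5 | x2 | ~x4) & (x5 | x3 | ~x4) & ~x1   (distribute | over &)

(x5 | x2 | ~x4) & (x5 | x3 | ~x4) & ~x1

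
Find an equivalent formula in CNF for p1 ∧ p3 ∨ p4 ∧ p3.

p1 ∧ p3 ∨ p4 ∧ p3
⇔ (p1 ∨ p4) ∧ (p1 ∨ p3) ∧ (p3 ∨ p4) ∧ (p3 ∨ p3)
⇔ (p1 ∨ p4) ∧ p3

(p1 ∨ p4) ∧ p3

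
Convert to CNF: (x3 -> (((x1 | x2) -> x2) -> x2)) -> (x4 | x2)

(x3 | x4 | x2) & (~x1 | x2 | x4)

(x3 -> (((x1 | x2) -> x2) -> x2)) -> (x4 | x2)
= ~(x3 -> (((x1 | x2) -> x2) -> x2)) | x4 | x2   — eliminate ->
= ~(~x3 | (((x1 | x2) -> x2) -> x2)) | x4 | x2   — eliminate ->
= ~(~x3 | ~((x1 | x2) -> x2) | x2) | x4 | x2   — eliminate ->
= ~(~x3 | ~(~(x1 | x2) | x2) | x2) | x4 | x2   — eliminate ->
= (~~x3 & ~~(~(x1 | x2) | x2) & ~x2) | x4 | x2   — De Morgan
= (x3 & ~~(~(x1 | x2) | x2) & ~x2) | x4 | x2   — double negation
= (x3 & (~(x1 | x2) | x2) & ~x2) | x4 | x2   — double negation
= (x3 & ((~x1 & ~x2) | x2) & ~x2) | x4 | x2   — De Morgan
= (x3 | x4 | x2) & (~x1 | x2 | x4 | x2) & (~x2 | x2 | x4 | x2) & (~x2 | x4 | x2)   — distribute | over &
= (x3 | x4 | x2) & (~x1 | x2 | x4)   — simplify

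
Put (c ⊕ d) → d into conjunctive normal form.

(c ⊕ d) → d
≡ ¬(c ⊕ d) ∨ d   [eliminate →]
≡ ¬((c ∨ d) ∧ ¬(c ∧ d)) ∨ d   [expand ⊕]
≡ ¬(c ∨ d) ∨ ¬¬(c ∧ d) ∨ d   [De Morgan]
≡ (¬c ∧ ¬d) ∨ ¬¬(c ∧ d) ∨ d   [De Morgan]
≡ (¬c ∧ ¬d) ∨ (c ∧ d) ∨ d   [double negation]
≡ (¬c ∨ c ∨ d) ∧ (¬c ∨ d ∨ d) ∧ (¬d ∨ c ∨ d) ∧ (¬d ∨ d ∨ d)   [distribute ∨ over ∧]
≡ ¬c ∨ d   [simplify]

¬c ∨ d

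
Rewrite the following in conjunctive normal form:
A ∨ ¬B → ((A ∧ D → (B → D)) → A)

A ∨ ¬B → ((A ∧ D → (B → D)) → A)
⇔ ¬(A ∨ ¬B) ∨ ((A ∧ D → (B → D)) → A)   [eliminate →]
⇔ ¬(A ∨ ¬B) ∨ ¬(A ∧ D → (B → D)) ∨ A   [eliminate →]
⇔ ¬(A ∨ ¬B) ∨ ¬(¬(A ∧ D) ∨ (B → D)) ∨ A   [eliminate →]
⇔ ¬(A ∨ ¬B) ∨ ¬(¬(A ∧ D) ∨ ¬B ∨ D) ∨ A   [eliminate →]
⇔ ¬A ∧ ¬¬B ∨ ¬(¬(A ∧ D) ∨ ¬B ∨ D) ∨ A   [De Morgan]
⇔ ¬A ∧ B ∨ ¬(¬(A ∧ D) ∨ ¬B ∨ D) ∨ A   [double negation]
⇔ ¬A ∧ B ∨ ¬¬(A ∧ D) ∧ ¬¬B ∧ ¬D ∨ A   [De Morgan]
⇔ ¬A ∧ B ∨ A ∧ D ∧ ¬¬B ∧ ¬D ∨ A   [double negation]
⇔ ¬A ∧ B ∨ A ∧ D ∧ B ∧ ¬D ∨ A   [double negation]
⇔ (¬A ∨ A ∨ A) ∧ (¬A ∨ D ∨ A) ∧ (¬A ∨ B ∨ A) ∧ (¬A ∨ ¬D ∨ A) ∧ (B ∨ A ∨ A) ∧ (B ∨ D ∨ A) ∧ (B ∨ B ∨ A) ∧ (B ∨ ¬D ∨ A)   [distribute ∨ over ∧]
⇔ B ∨ A   [simplify]

B ∨ A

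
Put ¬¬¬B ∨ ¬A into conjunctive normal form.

¬¬¬B ∨ ¬A
⇔ ¬B ∨ ¬A   (double negation)

¬B ∨ ¬A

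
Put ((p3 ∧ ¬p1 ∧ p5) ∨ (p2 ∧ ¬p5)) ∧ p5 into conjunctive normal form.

(p3 ∨ p2) ∧ (p3 ∨ ¬p5) ∧ (¬p1 ∨ p2) ∧ (¬p1 ∨ ¬p5) ∧ p5

((p3 ∧ ¬p1 ∧ p5) ∨ (p2 ∧ ¬p5)) ∧ p5
= (p3 ∨ p2) ∧ (p3 ∨ ¬p5) ∧ (¬p1 ∨ p2) ∧ (¬p1 ∨ ¬p5) ∧ (p5 ∨ p2) ∧ (p5 ∨ ¬p5) ∧ p5
= (p3 ∨ p2) ∧ (p3 ∨ ¬p5) ∧ (¬p1 ∨ p2) ∧ (¬p1 ∨ ¬p5) ∧ p5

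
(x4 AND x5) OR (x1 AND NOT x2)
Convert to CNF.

(x4 OR x1) AND (x4 OR NOT x2) AND (x5 OR x1) AND (x5 OR NOT x2)

(x4 AND x5) OR (x1 AND NOT x2)
= (x4 OR x1) AND (x4 OR NOT x2) AND (x5 OR x1) AND (x5 OR NOT x2)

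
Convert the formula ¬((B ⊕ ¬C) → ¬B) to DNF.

B ∧ C

¬((B ⊕ ¬C) → ¬B)
⇔ ¬(¬(B ⊕ ¬C) ∨ ¬B)   — eliminate →
⇔ ¬(¬((B ∧ ¬¬C) ∨ (¬B ∧ ¬C)) ∨ ¬B)   — expand ⊕
⇔ ¬¬((B ∧ ¬¬C) ∨ (¬B ∧ ¬C)) ∧ ¬¬B   — De Morgan
⇔ ((B ∧ ¬¬C) ∨ (¬B ∧ ¬C)) ∧ ¬¬B   — double negation
⇔ ((B ∧ C) ∨ (¬B ∧ ¬C)) ∧ ¬¬B   — double negation
⇔ ((B ∧ C) ∨ (¬B ∧ ¬C)) ∧ B   — double negation
⇔ (B ∧ C ∧ B) ∨ (¬B ∧ ¬C ∧ B)   — distribute ∧ over ∨
⇔ B ∧ C   — simplify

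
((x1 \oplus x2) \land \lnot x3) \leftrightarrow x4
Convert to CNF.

((x1 \oplus x2) \land \lnot x3) \leftrightarrow x4
⇔ (((x1 \oplus x2) \land \lnot x3) \to x4) \land (x4 \to ((x1 \oplus x2) \land \lnot x3))   [eliminate \leftrightarrow]
⇔ (\lnot ((x1 \oplus x2) \land \lnot x3) \lor x4) \land (x4 \to ((x1 \oplus x2) \land \lnot x3))   [eliminate \to]
⇔ (\lnot ((x1 \lor x2) \land \lnot (x1 \land x2) \land \lnot x3) \lor x4) \land (x4 \to ((x1 \oplus x2) \land \lnot x3))   [expand \oplus]
⇔ (\lnot ((x1 \lor x2) \land \lnot (x1 \land x2) \land \lnot x3) \lor x4) \land (\lnot x4 \lor ((x1 \oplus x2) \land \lnot x3))   [eliminate \to]
⇔ (\lnot ((x1 \lor x2) \land \lnot (x1 \land x2) \land \lnot x3) \lor x4) \land (\lnot x4 \lor ((x1 \lor x2) \land \lnot (x1 \land x2) \land \lnot x3))   [expand \oplus]
⇔ (\lnot (x1 \lor x2) \lor \lnot \lnot (x1 \land x2) \lor \lnot \lnot x3 \lor x4) \land (\lnot x4 \lor ((x1 \lor x2) \land \lnot (x1 \land x2) \land \lnot x3))   [De Morgan]
⇔ ((\lnot x1 \land \lnot x2) \lor \lnot \lnot (x1 \land x2) \lor \lnot \lnot x3 \lor x4) \land (\lnot x4 \lor ((x1 \lor x2) \land \lnot (x1 \land x2) \land \lnot x3))   [De Morgan]
⇔ ((\lnot x1 \land \lnot x2) \lor (x1 \land x2) \lor \lnot \lnot x3 \lor x4) \land (\lnot x4 \lor ((x1 \lor x2) \land \lnot (x1 \land x2) \land \lnot x3))   [double negation]
⇔ ((\lnot x1 \land \lnot x2) \lor (x1 \land x2) \lor x3 \lor x4) \land (\lnot x4 \lor ((x1 \lor x2) \land \lnot (x1 \land x2) \land \lnot x3))   [double negation]
⇔ ((\lnot x1 \land \lnot x2) \lor (x1 \land x2) \lor x3 \lor x4) \land (\lnot x4 \lor ((x1 \lor x2) \land (\lnot x1 \lor \lnot x2) \land \lnot x3))   [De Morgan]
⇔ (\lnot x1 \lor x1 \lor x3 \lor x4) \land (\lnot x1 \lor x2 \lor x3 \lor x4) \land (\lnot x2 \lor x1 \lor x3 \lor x4) \land (\lnot x2 \lor x2 \lor x3 \lor x4) \land (\lnot x4 \lor x1 \lor x2) \land (\lnot x4 \lor \lnot x1 \lor \lnot x2) \land (\lnot x4 \lor \lnot x3)   [distribute \lor over \land]
⇔ (\lnot x1 \lor x2 \lor x3 \lor x4) \land (\lnot x2 \lor x1 \lor x3 \lor x4) \land (\lnot x4 \lor x1 \lor x2) \land (\lnot x4 \lor \lnot x1 \lor \lnot x2) \land (\lnot x4 \lor \lnot x3)   [simplify]

(\lnot x1 \lor x2 \lor x3 \lor x4) \land (\lnot x2 \lor x1 \lor x3 \lor x4) \land (\lnot x4 \lor x1 \lor x2) \land (\lnot x4 \lor \lnot x1 \lor \lnot x2) \land (\lnot x4 \lor \lnot x3)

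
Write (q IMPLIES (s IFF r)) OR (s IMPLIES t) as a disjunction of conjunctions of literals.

(q IMPLIES (s IFF r)) OR (s IMPLIES t)
= NOT q OR (s IFF r) OR (s IMPLIES t)   — eliminate IMPLIES
= NOT q OR ((s IMPLIES r) AND (r IMPLIES s)) OR (s IMPLIES t)   — eliminate IFF
= NOT q OR ((NOT s OR r) AND (r IMPLIES s)) OR (s IMPLIES t)   — eliminate IMPLIES
= NOT q OR ((NOT s OR r) AND (NOT r OR s)) OR (s IMPLIES t)   — eliminate IMPLIES
= NOT q OR ((NOT s OR r) AND (NOT r OR s)) OR NOT s OR t   — eliminate IMPLIES
= NOT q OR (NOT s AND NOT r) OR (NOT s AND s) OR (r AND NOT r) OR (r AND s) OR NOT s OR t   — distribute AND over OR
= NOT q OR (r AND s) OR NOT s OR t   — simplify

NOT q OR (r AND s) OR NOT s OR t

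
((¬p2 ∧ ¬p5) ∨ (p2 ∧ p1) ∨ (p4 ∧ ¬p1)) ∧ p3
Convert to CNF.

(¬p2 ∨ p1 ∨ p4) ∧ (¬p5 ∨ p2 ∨ p4) ∧ (¬p5 ∨ p2 ∨ ¬p1) ∧ (¬p5 ∨ p1 ∨ p4) ∧ p3

((¬p2 ∧ ¬p5) ∨ (p2 ∧ p1) ∨ (p4 ∧ ¬p1)) ∧ p3
⇔ (¬p2 ∨ p2 ∨ p4) ∧ (¬p2 ∨ p2 ∨ ¬p1) ∧ (¬p2 ∨ p1 ∨ p4) ∧ (¬p2 ∨ p1 ∨ ¬p1) ∧ (¬p5 ∨ p2 ∨ p4) ∧ (¬p5 ∨ p2 ∨ ¬p1) ∧ (¬p5 ∨ p1 ∨ p4) ∧ (¬p5 ∨ p1 ∨ ¬p1) ∧ p3   (distribute ∨ over ∧)
⇔ (¬p2 ∨ p1 ∨ p4) ∧ (¬p5 ∨ p2 ∨ p4) ∧ (¬p5 ∨ p2 ∨ ¬p1) ∧ (¬p5 ∨ p1 ∨ p4) ∧ p3   (simplify)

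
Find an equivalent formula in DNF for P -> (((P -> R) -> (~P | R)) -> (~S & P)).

P -> (((P -> R) -> (~P | R)) -> (~S & P))
= ~P | (((P -> R) -> (~P | R)) -> (~S & P))   (eliminate ->)
= ~P | ~((P -> R) -> (~P | R)) | (~S & P)   (eliminate ->)
= ~P | ~(~(P -> R) | ~P | R) | (~S & P)   (eliminate ->)
= ~P | ~(~(~P | R) | ~P | R) | (~S & P)   (eliminate ->)
= ~P | (~~(~P | R) & ~~P & ~R) | (~S & P)   (De Morgan)
= ~P | ((~P | R) & ~~P & ~R) | (~S & P)   (double negation)
= ~P | ((~P | R) & P & ~R) | (~S & P)   (double negation)
= ~P | (~P & P & ~R) | (R & P & ~R) | (~S & P)   (distribute & over |)
= ~P | (~S & P)   (simplify)

~P | (~S & P)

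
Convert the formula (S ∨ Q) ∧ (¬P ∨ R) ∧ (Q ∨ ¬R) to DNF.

(S ∧ ¬P ∧ ¬R) ∨ (Q ∧ ¬P) ∨ (Q ∧ R)

(S ∨ Q) ∧ (¬P ∨ R) ∧ (Q ∨ ¬R)
≡ (S ∧ ¬P ∧ Q) ∨ (S ∧ ¬P ∧ ¬R) ∨ (S ∧ R ∧ Q) ∨ (S ∧ R ∧ ¬R) ∨ (Q ∧ ¬P ∧ Q) ∨ (Q ∧ ¬P ∧ ¬R) ∨ (Q ∧ R ∧ Q) ∨ (Q ∧ R ∧ ¬R)   [distribute ∧ over ∨]
≡ (S ∧ ¬P ∧ ¬R) ∨ (Q ∧ ¬P) ∨ (Q ∧ R)   [simplify]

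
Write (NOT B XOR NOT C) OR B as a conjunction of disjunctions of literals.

(NOT B XOR NOT C) OR B
≡ ((NOT B OR NOT C) AND NOT (NOT B AND NOT C)) OR B   [expand XOR]
≡ ((NOT B OR NOT C) AND (NOT NOT B OR NOT NOT C)) OR B   [De Morgan]
≡ ((NOT B OR NOT C) AND (B OR NOT NOT C)) OR B   [double negation]
≡ ((NOT B OR NOT C) AND (B OR C)) OR B   [double negation]
≡ (NOT B OR NOT C OR B) AND (B OR C OR B)   [distribute OR over AND]
≡ B OR C   [simplify]

B OR C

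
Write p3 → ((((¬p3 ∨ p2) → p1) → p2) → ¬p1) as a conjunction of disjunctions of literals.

¬p3 ∨ ¬p2 ∨ ¬p1

p3 → ((((¬p3 ∨ p2) → p1) → p2) → ¬p1)
≡ ¬p3 ∨ ((((¬p3 ∨ p2) → p1) → p2) → ¬p1)   — eliminate →
≡ ¬p3 ∨ ¬(((¬p3 ∨ p2) → p1) → p2) ∨ ¬p1   — eliminate →
≡ ¬p3 ∨ ¬(¬((¬p3 ∨ p2) → p1) ∨ p2) ∨ ¬p1   — eliminate →
≡ ¬p3 ∨ ¬(¬(¬(¬p3 ∨ p2) ∨ p1) ∨ p2) ∨ ¬p1   — eliminate →
≡ ¬p3 ∨ (¬¬(¬(¬p3 ∨ p2) ∨ p1) ∧ ¬p2) ∨ ¬p1   — De Morgan
≡ ¬p3 ∨ ((¬(¬p3 ∨ p2) ∨ p1) ∧ ¬p2) ∨ ¬p1   — double negation
≡ ¬p3 ∨ (((¬¬p3 ∧ ¬p2) ∨ p1) ∧ ¬p2) ∨ ¬p1   — De Morgan
≡ ¬p3 ∨ (((p3 ∧ ¬p2) ∨ p1) ∧ ¬p2) ∨ ¬p1   — double negation
≡ (¬p3 ∨ p3 ∨ p1 ∨ ¬p1) ∧ (¬p3 ∨ ¬p2 ∨ p1 ∨ ¬p1) ∧ (¬p3 ∨ ¬p2 ∨ ¬p1)   — distribute ∨ over ∧
≡ ¬p3 ∨ ¬p2 ∨ ¬p1   — simplify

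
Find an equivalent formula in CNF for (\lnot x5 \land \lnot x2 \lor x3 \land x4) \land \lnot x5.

(\lnot x2 \lor x3) \land (\lnot x2 \lor x4) \land \lnot x5

(\lnot x5 \land \lnot x2 \lor x3 \land x4) \land \lnot x5
= (\lnot x5 \lor x3) \land (\lnot x5 \lor x4) \land (\lnot x2 \lor x3) \land (\lnot x2 \lor x4) \land \lnot x5   [distribute \lor over \land]
= (\lnot x2 \lor x3) \land (\lnot x2 \lor x4) \land \lnot x5   [simplify]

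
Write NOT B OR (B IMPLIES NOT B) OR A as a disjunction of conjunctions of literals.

NOT B OR A

NOT B OR (B IMPLIES NOT B) OR A
⇔ NOT B OR NOT B OR NOT B OR A   [eliminate IMPLIES]
⇔ NOT B OR A   [simplify]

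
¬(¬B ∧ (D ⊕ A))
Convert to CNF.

(B ∨ ¬D ∨ A) ∧ (B ∨ ¬A ∨ D)

¬(¬B ∧ (D ⊕ A))
≡ ¬(¬B ∧ (D ∨ A) ∧ ¬(D ∧ A))   (expand ⊕)
≡ ¬¬B ∨ ¬(D ∨ A) ∨ ¬¬(D ∧ A)   (De Morgan)
≡ B ∨ ¬(D ∨ A) ∨ ¬¬(D ∧ A)   (double negation)
≡ B ∨ (¬D ∧ ¬A) ∨ ¬¬(D ∧ A)   (De Morgan)
≡ B ∨ (¬D ∧ ¬A) ∨ (D ∧ A)   (double negation)
≡ (B ∨ ¬D ∨ D) ∧ (B ∨ ¬D ∨ A) ∧ (B ∨ ¬A ∨ D) ∧ (B ∨ ¬A ∨ A)   (distribute ∨ over ∧)
≡ (B ∨ ¬D ∨ A) ∧ (B ∨ ¬A ∨ D)   (simplify)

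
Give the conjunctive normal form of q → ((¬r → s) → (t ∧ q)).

(¬q ∨ ¬r ∨ t) ∧ (¬q ∨ ¬s ∨ t)

q → ((¬r → s) → (t ∧ q))
≡ ¬q ∨ ((¬r → s) → (t ∧ q))   [eliminate →]
≡ ¬q ∨ ¬(¬r → s) ∨ (t ∧ q)   [eliminate →]
≡ ¬q ∨ ¬(¬¬r ∨ s) ∨ (t ∧ q)   [eliminate →]
≡ ¬q ∨ (¬¬¬r ∧ ¬s) ∨ (t ∧ q)   [De Morgan]
≡ ¬q ∨ (¬r ∧ ¬s) ∨ (t ∧ q)   [double negation]
≡ (¬q ∨ ¬r ∨ t) ∧ (¬q ∨ ¬r ∨ q) ∧ (¬q ∨ ¬s ∨ t) ∧ (¬q ∨ ¬s ∨ q)   [distribute ∨ over ∧]
≡ (¬q ∨ ¬r ∨ t) ∧ (¬q ∨ ¬s ∨ t)   [simplify]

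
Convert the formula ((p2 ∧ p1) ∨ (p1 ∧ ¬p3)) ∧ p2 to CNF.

((p2 ∧ p1) ∨ (p1 ∧ ¬p3)) ∧ p2
⇔ (p2 ∨ p1) ∧ (p2 ∨ ¬p3) ∧ (p1 ∨ p1) ∧ (p1 ∨ ¬p3) ∧ p2   [distribute ∨ over ∧]
⇔ p1 ∧ p2   [simplify]

p1 ∧ p2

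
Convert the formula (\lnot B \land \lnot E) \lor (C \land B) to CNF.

(\lnot B \land \lnot E) \lor (C \land B)
⇔ (\lnot B \lor C) \land (\lnot B \lor B) \land (\lnot E \lor C) \land (\lnot E \lor B)
⇔ (\lnot B \lor C) \land (\lnot E \lor C) \land (\lnot E \lor B)

(\lnot B \lor C) \land (\lnot E \lor C) \land (\lnot E \lor B)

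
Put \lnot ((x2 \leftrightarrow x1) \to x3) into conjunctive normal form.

\lnot ((x2 \leftrightarrow x1) \to x3)
= \lnot (\lnot (x2 \leftrightarrow x1) \lor x3)   [eliminate \to]
= \lnot (\lnot ((x2 \to x1) \land (x1 \to x2)) \lor x3)   [eliminate \leftrightarrow]
= \lnot (\lnot ((\lnot x2 \lor x1) \land (x1 \to x2)) \lor x3)   [eliminate \to]
= \lnot (\lnot ((\lnot x2 \lor x1) \land (\lnot x1 \lor x2)) \lor x3)   [eliminate \to]
= \lnot \lnot ((\lnot x2 \lor x1) \land (\lnot x1 \lor x2)) \land \lnot x3   [De Morgan]
= (\lnot x2 \lor x1) \land (\lnot x1 \lor x2) \land \lnot x3   [double negation]

(\lnot x2 \lor x1) \land (\lnot x1 \lor x2) \land \lnot x3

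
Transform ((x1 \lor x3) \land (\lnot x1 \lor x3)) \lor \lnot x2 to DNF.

((x1 \lor x3) \land (\lnot x1 \lor x3)) \lor \lnot x2
= (x1 \land \lnot x1) \lor (x1 \land x3) \lor (x3 \land \lnot x1) \lor (x3 \land x3) \lor \lnot x2
= x3 \lor \lnot x2

x3 \lor \lnot x2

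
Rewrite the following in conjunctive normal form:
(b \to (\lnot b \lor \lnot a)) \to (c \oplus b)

(b \to (\lnot b \lor \lnot a)) \to (c \oplus b)
= \lnot (b \to (\lnot b \lor \lnot a)) \lor (c \oplus b)   [eliminate \to]
= \lnot (\lnot b \lor \lnot b \lor \lnot a) \lor (c \oplus b)   [eliminate \to]
= \lnot (\lnot b \lor \lnot b \lor \lnot a) \lor ((c \lor b) \land \lnot (c \land b))   [expand \oplus]
= (\lnot \lnot b \land \lnot \lnot b \land \lnot \lnot a) \lor ((c \lor b) \land \lnot (c \land b))   [De Morgan]
= (b \land \lnot \lnot b \land \lnot \lnot a) \lor ((c \lor b) \land \lnot (c \land b))   [double negation]
= (b \land b \land \lnot \lnot a) \lor ((c \lor b) \land \lnot (c \land b))   [double negation]
= (b \land b \land a) \lor ((c \lor b) \land \lnot (c \land b))   [double negation]
= (b \land b \land a) \lor ((c \lor b) \land (\lnot c \lor \lnot b))   [De Morgan]
= (b \lor c \lor b) \land (b \lor \lnot c \lor \lnot b) \land (b \lor c \lor b) \land (b \lor \lnot c \lor \lnot b) \land (a \lor c \lor b) \land (a \lor \lnot c \lor \lnot b)   [distribute \lor over \land]
= (b \lor c) \land (a \lor \lnot c \lor \lnot b)   [simplify]

(b \lor c) \land (a \lor \lnot c \lor \lnot b)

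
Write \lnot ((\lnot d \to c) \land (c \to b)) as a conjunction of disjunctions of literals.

\lnot ((\lnot d \to c) \land (c \to b))
= \lnot ((\lnot \lnot d \lor c) \land (c \to b))   (eliminate \to)
= \lnot ((\lnot \lnot d \lor c) \land (\lnot c \lor b))   (eliminate \to)
= \lnot (\lnot \lnot d \lor c) \lor \lnot (\lnot c \lor b)   (De Morgan)
= (\lnot \lnot \lnot d \land \lnot c) \lor \lnot (\lnot c \lor b)   (De Morgan)
= (\lnot d \land \lnot c) \lor \lnot (\lnot c \lor b)   (double negation)
= (\lnot d \land \lnot c) \lor (\lnot \lnot c \land \lnot b)   (De Morgan)
= (\lnot d \land \lnot c) \lor (c \land \lnot b)   (double negation)
= (\lnot d \lor c) \land (\lnot d \lor \lnot b) \land (\lnot c \lor c) \land (\lnot c \lor \lnot b)   (distribute \lor over \land)
= (\lnot d \lor c) \land (\lnot d \lor \lnot b) \land (\lnot c \lor \lnot b)   (simplify)

(\lnot d \lor c) \land (\lnot d \lor \lnot b) \land (\lnot c \lor \lnot b)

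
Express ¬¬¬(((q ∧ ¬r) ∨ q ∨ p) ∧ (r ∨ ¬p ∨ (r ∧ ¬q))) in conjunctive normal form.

(¬q ∨ ¬r) ∧ (¬q ∨ p) ∧ (¬p ∨ ¬r)

¬¬¬(((q ∧ ¬r) ∨ q ∨ p) ∧ (r ∨ ¬p ∨ (r ∧ ¬q)))
= ¬(((q ∧ ¬r) ∨ q ∨ p) ∧ (r ∨ ¬p ∨ (r ∧ ¬q)))   — double negation
= ¬((q ∧ ¬r) ∨ q ∨ p) ∨ ¬(r ∨ ¬p ∨ (r ∧ ¬q))   — De Morgan
= (¬(q ∧ ¬r) ∧ ¬q ∧ ¬p) ∨ ¬(r ∨ ¬p ∨ (r ∧ ¬q))   — De Morgan
= ((¬q ∨ ¬¬r) ∧ ¬q ∧ ¬p) ∨ ¬(r ∨ ¬p ∨ (r ∧ ¬q))   — De Morgan
= ((¬q ∨ r) ∧ ¬q ∧ ¬p) ∨ ¬(r ∨ ¬p ∨ (r ∧ ¬q))   — double negation
= ((¬q ∨ r) ∧ ¬q ∧ ¬p) ∨ (¬r ∧ ¬¬p ∧ ¬(r ∧ ¬q))   — De Morgan
= ((¬q ∨ r) ∧ ¬q ∧ ¬p) ∨ (¬r ∧ p ∧ ¬(r ∧ ¬q))   — double negation
= ((¬q ∨ r) ∧ ¬q ∧ ¬p) ∨ (¬r ∧ p ∧ (¬r ∨ ¬¬q))   — De Morgan
= ((¬q ∨ r) ∧ ¬q ∧ ¬p) ∨ (¬r ∧ p ∧ (¬r ∨ q))   — double negation
= (¬q ∨ r ∨ ¬r) ∧ (¬q ∨ r ∨ p) ∧ (¬q ∨ r ∨ ¬r ∨ q) ∧ (¬q ∨ ¬r) ∧ (¬q ∨ p) ∧ (¬q ∨ ¬r ∨ q) ∧ (¬p ∨ ¬r) ∧ (¬p ∨ p) ∧ (¬p ∨ ¬r ∨ q)   — distribute ∨ over ∧
= (¬q ∨ ¬r) ∧ (¬q ∨ p) ∧ (¬p ∨ ¬r)   — simplify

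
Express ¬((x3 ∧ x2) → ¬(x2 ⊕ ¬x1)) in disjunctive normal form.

x3 ∧ x2 ∧ x1

¬((x3 ∧ x2) → ¬(x2 ⊕ ¬x1))
⇔ ¬(¬(x3 ∧ x2) ∨ ¬(x2 ⊕ ¬x1))   [eliminate →]
⇔ ¬(¬(x3 ∧ x2) ∨ ¬((x2 ∧ ¬¬x1) ∨ (¬x2 ∧ ¬x1)))   [expand ⊕]
⇔ ¬¬(x3 ∧ x2) ∧ ¬¬((x2 ∧ ¬¬x1) ∨ (¬x2 ∧ ¬x1))   [De Morgan]
⇔ x3 ∧ x2 ∧ ¬¬((x2 ∧ ¬¬x1) ∨ (¬x2 ∧ ¬x1))   [double negation]
⇔ x3 ∧ x2 ∧ ((x2 ∧ ¬¬x1) ∨ (¬x2 ∧ ¬x1))   [double negation]
⇔ x3 ∧ x2 ∧ ((x2 ∧ x1) ∨ (¬x2 ∧ ¬x1))   [double negation]
⇔ (x3 ∧ x2 ∧ x2 ∧ x1) ∨ (x3 ∧ x2 ∧ ¬x2 ∧ ¬x1)   [distribute ∧ over ∨]
⇔ x3 ∧ x2 ∧ x1   [simplify]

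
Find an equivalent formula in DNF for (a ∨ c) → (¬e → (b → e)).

(a ∨ c) → (¬e → (b → e))
≡ ¬(a ∨ c) ∨ (¬e → (b → e))   [eliminate →]
≡ ¬(a ∨ c) ∨ ¬¬e ∨ (b → e)   [eliminate →]
≡ ¬(a ∨ c) ∨ ¬¬e ∨ ¬b ∨ e   [eliminate →]
≡ (¬a ∧ ¬c) ∨ ¬¬e ∨ ¬b ∨ e   [De Morgan]
≡ (¬a ∧ ¬c) ∨ e ∨ ¬b ∨ e   [double negation]
≡ (¬a ∧ ¬c) ∨ e ∨ ¬b   [simplify]

(¬a ∧ ¬c) ∨ e ∨ ¬b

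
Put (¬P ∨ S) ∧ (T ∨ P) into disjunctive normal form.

(¬P ∨ S) ∧ (T ∨ P)
≡ (¬P ∧ T) ∨ (¬P ∧ P) ∨ (S ∧ T) ∨ (S ∧ P)
≡ (¬P ∧ T) ∨ (S ∧ T) ∨ (S ∧ P)

(¬P ∧ T) ∨ (S ∧ T) ∨ (S ∧ P)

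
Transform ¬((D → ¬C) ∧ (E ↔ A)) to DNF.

¬((D → ¬C) ∧ (E ↔ A))
⇔ ¬((¬D ∨ ¬C) ∧ (E ↔ A))   [eliminate →]
⇔ ¬((¬D ∨ ¬C) ∧ (E → A) ∧ (A → E))   [eliminate ↔]
⇔ ¬((¬D ∨ ¬C) ∧ (¬E ∨ A) ∧ (A → E))   [eliminate →]
⇔ ¬((¬D ∨ ¬C) ∧ (¬E ∨ A) ∧ (¬A ∨ E))   [eliminate →]
⇔ ¬(¬D ∨ ¬C) ∨ ¬(¬E ∨ A) ∨ ¬(¬A ∨ E)   [De Morgan]
⇔ (¬¬D ∧ ¬¬C) ∨ ¬(¬E ∨ A) ∨ ¬(¬A ∨ E)   [De Morgan]
⇔ (D ∧ ¬¬C) ∨ ¬(¬E ∨ A) ∨ ¬(¬A ∨ E)   [double negation]
⇔ (D ∧ C) ∨ ¬(¬E ∨ A) ∨ ¬(¬A ∨ E)   [double negation]
⇔ (D ∧ C) ∨ (¬¬E ∧ ¬A) ∨ ¬(¬A ∨ E)   [De Morgan]
⇔ (D ∧ C) ∨ (E ∧ ¬A) ∨ ¬(¬A ∨ E)   [double negation]
⇔ (D ∧ C) ∨ (E ∧ ¬A) ∨ (¬¬A ∧ ¬E)   [De Morgan]
⇔ (D ∧ C) ∨ (E ∧ ¬A) ∨ (A ∧ ¬E)   [double negation]

(D ∧ C) ∨ (E ∧ ¬A) ∨ (A ∧ ¬E)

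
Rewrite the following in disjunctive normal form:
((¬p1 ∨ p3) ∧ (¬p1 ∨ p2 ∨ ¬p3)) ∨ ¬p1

((¬p1 ∨ p3) ∧ (¬p1 ∨ p2 ∨ ¬p3)) ∨ ¬p1
≡ (¬p1 ∧ ¬p1) ∨ (¬p1 ∧ p2) ∨ (¬p1 ∧ ¬p3) ∨ (p3 ∧ ¬p1) ∨ (p3 ∧ p2) ∨ (p3 ∧ ¬p3) ∨ ¬p1   [distribute ∧ over ∨]
≡ ¬p1 ∨ (p3 ∧ p2)   [simplify]

¬p1 ∨ (p3 ∧ p2)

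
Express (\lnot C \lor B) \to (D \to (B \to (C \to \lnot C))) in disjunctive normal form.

(\lnot C \lor B) \to (D \to (B \to (C \to \lnot C)))
= \lnot (\lnot C \lor B) \lor (D \to (B \to (C \to \lnot C)))
= \lnot (\lnot C \lor B) \lor \lnot D \lor (B \to (C \to \lnot C))
= \lnot (\lnot C \lor B) \lor \lnot D \lor \lnot B \lor (C \to \lnot C)
= \lnot (\lnot C \lor B) \lor \lnot D \lor \lnot B \lor \lnot C \lor \lnot C
= (\lnot \lnot C \land \lnot B) \lor \lnot D \lor \lnot B \lor \lnot C \lor \lnot C
= (C \land \lnot B) \lor \lnot D \lor \lnot B \lor \lnot C \lor \lnot C
= \lnot D \lor \lnot B \lor \lnot C

\lnot D \lor \lnot B \lor \lnot C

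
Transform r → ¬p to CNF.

¬r ∨ ¬p

r → ¬p
≡ ¬r ∨ ¬p   [eliminate →]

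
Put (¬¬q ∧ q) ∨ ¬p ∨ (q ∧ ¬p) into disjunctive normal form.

q ∨ ¬p

(¬¬q ∧ q) ∨ ¬p ∨ (q ∧ ¬p)
≡ (q ∧ q) ∨ ¬p ∨ (q ∧ ¬p)   — double negation
≡ q ∨ ¬p   — simplify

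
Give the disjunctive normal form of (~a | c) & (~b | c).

(~a & ~b) | c

(~a | c) & (~b | c)
⇔ (~a & ~b) | (~a & c) | (c & ~b) | (c & c)   — distribute & over |
⇔ (~a & ~b) | c   — simplify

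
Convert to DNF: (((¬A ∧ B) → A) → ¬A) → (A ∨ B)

A ∨ B

(((¬A ∧ B) → A) → ¬A) → (A ∨ B)
= ¬(((¬A ∧ B) → A) → ¬A) ∨ A ∨ B   [eliminate →]
= ¬(¬((¬A ∧ B) → A) ∨ ¬A) ∨ A ∨ B   [eliminate →]
= ¬(¬(¬(¬A ∧ B) ∨ A) ∨ ¬A) ∨ A ∨ B   [eliminate →]
= (¬¬(¬(¬A ∧ B) ∨ A) ∧ ¬¬A) ∨ A ∨ B   [De Morgan]
= ((¬(¬A ∧ B) ∨ A) ∧ ¬¬A) ∨ A ∨ B   [double negation]
= ((¬¬A ∨ ¬B ∨ A) ∧ ¬¬A) ∨ A ∨ B   [De Morgan]
= ((A ∨ ¬B ∨ A) ∧ ¬¬A) ∨ A ∨ B   [double negation]
= ((A ∨ ¬B ∨ A) ∧ A) ∨ A ∨ B   [double negation]
= (A ∧ A) ∨ (¬B ∧ A) ∨ (A ∧ A) ∨ A ∨ B   [distribute ∧ over ∨]
= A ∨ B   [simplify]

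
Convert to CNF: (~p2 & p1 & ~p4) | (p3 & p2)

(~p2 | p3) & (p1 | p3) & (p1 | p2) & (~p4 | p3) & (~p4 | p2)

(~p2 & p1 & ~p4) | (p3 & p2)
≡ (~p2 | p3) & (~p2 | p2) & (p1 | p3) & (p1 | p2) & (~p4 | p3) & (~p4 | p2)   — distribute | over &
≡ (~p2 | p3) & (p1 | p3) & (p1 | p2) & (~p4 | p3) & (~p4 | p2)   — simplify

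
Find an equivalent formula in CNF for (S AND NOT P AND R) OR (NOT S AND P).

(S OR P) AND (NOT P OR NOT S) AND (R OR NOT S) AND (R OR P)

(S AND NOT P AND R) OR (NOT S AND P)
≡ (S OR NOT S) AND (S OR P) AND (NOT P OR NOT S) AND (NOT P OR P) AND (R OR NOT S) AND (R OR P)   [distribute OR over AND]
≡ (S OR P) AND (NOT P OR NOT S) AND (R OR NOT S) AND (R OR P)   [simplify]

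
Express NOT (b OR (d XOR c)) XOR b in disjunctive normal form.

(NOT b AND NOT d AND NOT c) OR (NOT b AND c AND d) OR b

NOT (b OR (d XOR c)) XOR b
= (NOT (b OR (d XOR c)) AND NOT b) OR (NOT NOT (b OR (d XOR c)) AND b)   [expand XOR]
= (NOT (b OR (d AND NOT c) OR (NOT d AND c)) AND NOT b) OR (NOT NOT (b OR (d XOR c)) AND b)   [expand XOR]
= (NOT (b OR (d AND NOT c) OR (NOT d AND c)) AND NOT b) OR (NOT NOT (b OR (d AND NOT c) OR (NOT d AND c)) AND b)   [expand XOR]
= (NOT b AND NOT (d AND NOT c) AND NOT (NOT d AND c) AND NOT b) OR (NOT NOT (b OR (d AND NOT c) OR (NOT d AND c)) AND b)   [De Morgan]
= (NOT b AND (NOT d OR NOT NOT c) AND NOT (NOT d AND c) AND NOT b) OR (NOT NOT (b OR (d AND NOT c) OR (NOT d AND c)) AND b)   [De Morgan]
= (NOT b AND (NOT d OR c) AND NOT (NOT d AND c) AND NOT b) OR (NOT NOT (b OR (d AND NOT c) OR (NOT d AND c)) AND b)   [double negation]
= (NOT b AND (NOT d OR c) AND (NOT NOT d OR NOT c) AND NOT b) OR (NOT NOT (b OR (d AND NOT c) OR (NOT d AND c)) AND b)   [De Morgan]
= (NOT b AND (NOT d OR c) AND (d OR NOT c) AND NOT b) OR (NOT NOT (b OR (d AND NOT c) OR (NOT d AND c)) AND b)   [double negation]
= (NOT b AND (NOT d OR c) AND (d OR NOT c) AND NOT b) OR ((b OR (d AND NOT c) OR (NOT d AND c)) AND b)   [double negation]
= (NOT b AND NOT d AND d AND NOT b) OR (NOT b AND NOT d AND NOT c AND NOT b) OR (NOT b AND c AND d AND NOT b) OR (NOT b AND c AND NOT c AND NOT b) OR (b AND b) OR (d AND NOT c AND b) OR (NOT d AND c AND b)   [distribute AND over OR]
= (NOT b AND NOT d AND NOT c) OR (NOT b AND c AND d) OR b   [simplify]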